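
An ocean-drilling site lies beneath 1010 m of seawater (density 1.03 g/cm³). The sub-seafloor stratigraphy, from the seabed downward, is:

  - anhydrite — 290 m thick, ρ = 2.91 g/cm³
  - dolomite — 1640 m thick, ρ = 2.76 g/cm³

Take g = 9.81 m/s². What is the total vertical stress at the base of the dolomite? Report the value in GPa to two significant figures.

seawater: 1030 kg/m³ × 9.81 m/s² × 1010 m = 1.021×10^7 Pa = 0.01021 GPa
anhydrite: 2910 kg/m³ × 9.81 m/s² × 290 m = 8.279×10^6 Pa = 8.279×10^-3 GPa
dolomite: 2760 kg/m³ × 9.81 m/s² × 1640 m = 4.440×10^7 Pa = 0.04440 GPa
Total = 0.01021 + 8.279×10^-3 + 0.04440 = 0.062888 GPa

0.063 GPa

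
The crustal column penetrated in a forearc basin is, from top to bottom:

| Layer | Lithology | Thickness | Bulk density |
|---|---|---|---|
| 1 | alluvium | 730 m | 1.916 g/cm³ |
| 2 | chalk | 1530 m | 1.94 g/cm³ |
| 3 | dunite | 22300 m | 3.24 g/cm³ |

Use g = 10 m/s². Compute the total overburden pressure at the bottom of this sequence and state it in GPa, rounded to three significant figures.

alluvium: 1916 kg/m³ × 10 m/s² × 730 m = 1.399×10^7 Pa = 0.01399 GPa
chalk: 1940 kg/m³ × 10 m/s² × 1530 m = 2.968×10^7 Pa = 0.02968 GPa
dunite: 3240 kg/m³ × 10 m/s² × 22300 m = 7.225×10^8 Pa = 0.7225 GPa
Total = 0.01399 + 0.02968 + 0.7225 = 0.76619 GPa

0.766 GPa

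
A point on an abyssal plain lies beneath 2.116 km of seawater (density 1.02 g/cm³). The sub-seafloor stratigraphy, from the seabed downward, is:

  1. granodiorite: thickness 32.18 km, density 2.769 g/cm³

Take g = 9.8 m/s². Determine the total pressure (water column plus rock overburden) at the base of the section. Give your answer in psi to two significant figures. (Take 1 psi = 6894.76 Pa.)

seawater: 1020 kg/m³ × 9.8 m/s² × 2116 m = 2.115×10^7 Pa = 3068 psi
granodiorite: 2769 kg/m³ × 9.8 m/s² × 32180 m = 8.732×10^8 Pa = 1.267×10^5 psi
Total = 3068 + 1.267×10^5 = 1.2972×10^5 psi

130000 psi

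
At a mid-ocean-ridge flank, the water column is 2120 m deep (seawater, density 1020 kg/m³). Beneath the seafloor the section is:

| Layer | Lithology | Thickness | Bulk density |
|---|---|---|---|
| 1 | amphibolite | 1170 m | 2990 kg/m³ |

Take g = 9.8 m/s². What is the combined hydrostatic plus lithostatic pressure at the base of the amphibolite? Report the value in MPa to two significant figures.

55 MPa

seawater: 1020 kg/m³ × 9.8 m/s² × 2120 m = 2.119×10^7 Pa = 21.19 MPa
amphibolite: 2990 kg/m³ × 9.8 m/s² × 1170 m = 3.428×10^7 Pa = 34.28 MPa
Total = 21.19 + 34.28 = 55.475 MPa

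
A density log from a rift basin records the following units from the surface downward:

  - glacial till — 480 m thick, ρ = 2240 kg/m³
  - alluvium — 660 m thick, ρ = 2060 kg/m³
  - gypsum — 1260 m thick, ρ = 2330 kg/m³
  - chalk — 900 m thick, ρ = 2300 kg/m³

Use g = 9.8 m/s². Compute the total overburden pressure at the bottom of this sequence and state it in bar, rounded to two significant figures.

glacial till: 2240 kg/m³ × 9.8 m/s² × 480 m = 1.054×10^7 Pa = 105.4 bar
alluvium: 2060 kg/m³ × 9.8 m/s² × 660 m = 1.332×10^7 Pa = 133.2 bar
gypsum: 2330 kg/m³ × 9.8 m/s² × 1260 m = 2.877×10^7 Pa = 287.7 bar
chalk: 2300 kg/m³ × 9.8 m/s² × 900 m = 2.029×10^7 Pa = 202.9 bar
Total = 105.4 + 133.2 + 287.7 + 202.9 = 729.18 bar

730 bar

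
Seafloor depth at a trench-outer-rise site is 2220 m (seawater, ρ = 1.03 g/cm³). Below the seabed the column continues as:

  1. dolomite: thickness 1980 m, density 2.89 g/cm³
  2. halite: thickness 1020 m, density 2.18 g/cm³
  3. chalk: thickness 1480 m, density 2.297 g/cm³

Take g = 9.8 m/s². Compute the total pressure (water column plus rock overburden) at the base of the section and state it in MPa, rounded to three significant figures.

seawater: 1030 kg/m³ × 9.8 m/s² × 2220 m = 2.241×10^7 Pa = 22.41 MPa
dolomite: 2890 kg/m³ × 9.8 m/s² × 1980 m = 5.608×10^7 Pa = 56.08 MPa
halite: 2180 kg/m³ × 9.8 m/s² × 1020 m = 2.179×10^7 Pa = 21.79 MPa
chalk: 2297 kg/m³ × 9.8 m/s² × 1480 m = 3.332×10^7 Pa = 33.32 MPa
Total = 22.41 + 56.08 + 21.79 + 33.32 = 133.59 MPa

134 MPa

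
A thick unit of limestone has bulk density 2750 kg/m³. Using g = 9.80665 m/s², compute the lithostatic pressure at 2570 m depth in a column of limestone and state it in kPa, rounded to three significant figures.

69300 kPa

limestone: 2750 kg/m³ × 9.80665 m/s² × 2570 m = 6.931×10^7 Pa = 69308 kPa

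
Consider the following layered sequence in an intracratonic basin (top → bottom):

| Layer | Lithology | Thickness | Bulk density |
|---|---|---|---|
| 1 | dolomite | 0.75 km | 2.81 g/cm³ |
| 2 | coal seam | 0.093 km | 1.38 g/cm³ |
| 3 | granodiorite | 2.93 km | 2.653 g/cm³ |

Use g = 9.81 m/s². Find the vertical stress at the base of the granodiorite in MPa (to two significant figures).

dolomite: 2810 kg/m³ × 9.81 m/s² × 750 m = 2.067×10^7 Pa = 20.67 MPa
coal seam: 1380 kg/m³ × 9.81 m/s² × 93 m = 1.259×10^6 Pa = 1.259 MPa
granodiorite: 2653 kg/m³ × 9.81 m/s² × 2930 m = 7.626×10^7 Pa = 76.26 MPa
Total = 20.67 + 1.259 + 76.26 = 98.190 MPa

98 MPa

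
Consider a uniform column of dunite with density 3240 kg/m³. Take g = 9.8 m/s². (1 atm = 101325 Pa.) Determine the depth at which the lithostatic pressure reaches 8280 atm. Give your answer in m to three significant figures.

26400 m

h = P/(ρg) = 8280 atm / (3240 kg/m³ × 9.8 m/s²) = 8.390×10^8 Pa / 31752 Pa/m = 26423 m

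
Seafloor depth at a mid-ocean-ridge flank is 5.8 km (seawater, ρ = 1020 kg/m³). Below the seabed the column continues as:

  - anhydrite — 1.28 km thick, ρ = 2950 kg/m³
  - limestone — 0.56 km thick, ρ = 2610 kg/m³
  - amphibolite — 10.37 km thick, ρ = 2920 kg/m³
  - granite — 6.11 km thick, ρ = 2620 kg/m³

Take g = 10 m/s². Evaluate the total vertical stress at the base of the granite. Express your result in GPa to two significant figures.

0.57 GPa

seawater: 1020 kg/m³ × 10 m/s² × 5800 m = 5.916×10^7 Pa = 0.05916 GPa
anhydrite: 2950 kg/m³ × 10 m/s² × 1280 m = 3.776×10^7 Pa = 0.03776 GPa
limestone: 2610 kg/m³ × 10 m/s² × 560 m = 1.462×10^7 Pa = 0.01462 GPa
amphibolite: 2920 kg/m³ × 10 m/s² × 10370 m = 3.028×10^8 Pa = 0.3028 GPa
granite: 2620 kg/m³ × 10 m/s² × 6110 m = 1.601×10^8 Pa = 0.1601 GPa
Total = 0.05916 + 0.03776 + 0.01462 + 0.3028 + 0.1601 = 0.57442 GPa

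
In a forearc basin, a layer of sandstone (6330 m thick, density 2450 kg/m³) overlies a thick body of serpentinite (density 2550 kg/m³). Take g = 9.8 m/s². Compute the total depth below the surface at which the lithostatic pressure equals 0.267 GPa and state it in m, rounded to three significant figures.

10900 m

Pressure at base of upper layers: 2450×9.8×6330 = 1.520×10^8 Pa = 0.1520 GPa
Remaining pressure to be supplied by serpentinite: 2.670×10^8 − 1.520×10^8 = 1.150×10^8 Pa
Additional depth in serpentinite = 1.150×10^8 Pa / (2550 kg/m³ × 9.8 m/s²) = 4602.5 m
Total depth = 6330 m + 4602.5 m = 10933 m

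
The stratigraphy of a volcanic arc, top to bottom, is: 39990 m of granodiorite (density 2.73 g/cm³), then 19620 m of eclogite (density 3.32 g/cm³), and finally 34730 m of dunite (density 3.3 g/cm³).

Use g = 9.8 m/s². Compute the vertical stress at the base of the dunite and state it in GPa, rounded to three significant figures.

granodiorite: 2730 kg/m³ × 9.8 m/s² × 39990 m = 1.070×10^9 Pa = 1.070 GPa
eclogite: 3320 kg/m³ × 9.8 m/s² × 19620 m = 6.384×10^8 Pa = 0.6384 GPa
dunite: 3300 kg/m³ × 9.8 m/s² × 34730 m = 1.123×10^9 Pa = 1.123 GPa
Total = 1.070 + 0.6384 + 1.123 = 2.8314 GPa

2.83 GPa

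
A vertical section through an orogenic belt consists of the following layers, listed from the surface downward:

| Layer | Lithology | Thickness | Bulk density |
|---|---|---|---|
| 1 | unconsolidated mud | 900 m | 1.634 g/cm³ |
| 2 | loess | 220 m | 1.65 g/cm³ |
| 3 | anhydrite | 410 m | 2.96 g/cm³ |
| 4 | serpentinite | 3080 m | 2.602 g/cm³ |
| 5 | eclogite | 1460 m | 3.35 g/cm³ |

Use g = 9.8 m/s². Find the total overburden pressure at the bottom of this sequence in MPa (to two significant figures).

160 MPa

unconsolidated mud: 1634 kg/m³ × 9.8 m/s² × 900 m = 1.441×10^7 Pa = 14.41 MPa
loess: 1650 kg/m³ × 9.8 m/s² × 220 m = 3.557×10^6 Pa = 3.557 MPa
anhydrite: 2960 kg/m³ × 9.8 m/s² × 410 m = 1.189×10^7 Pa = 11.89 MPa
serpentinite: 2602 kg/m³ × 9.8 m/s² × 3080 m = 7.854×10^7 Pa = 78.54 MPa
eclogite: 3350 kg/m³ × 9.8 m/s² × 1460 m = 4.793×10^7 Pa = 47.93 MPa
Total = 14.41 + 3.557 + 11.89 + 78.54 + 47.93 = 156.33 MPa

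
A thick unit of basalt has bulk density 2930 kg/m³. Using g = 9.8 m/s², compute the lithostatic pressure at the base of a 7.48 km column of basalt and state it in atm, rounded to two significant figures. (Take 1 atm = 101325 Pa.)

2100 atm

basalt: 2930 kg/m³ × 9.8 m/s² × 7480 m = 2.148×10^8 Pa = 2120 atm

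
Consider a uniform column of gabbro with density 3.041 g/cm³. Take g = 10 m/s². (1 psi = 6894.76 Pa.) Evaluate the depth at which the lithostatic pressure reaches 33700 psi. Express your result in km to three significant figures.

7.64 km

h = P/(ρg) = 33700 psi / (3041 kg/m³ × 10 m/s²) = 2.324×10^8 Pa / 30410 Pa/m = 7640.7 m
= 7.6407 km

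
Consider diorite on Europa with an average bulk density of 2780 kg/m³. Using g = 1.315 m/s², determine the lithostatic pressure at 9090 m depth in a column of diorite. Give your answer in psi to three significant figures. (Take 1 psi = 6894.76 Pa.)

diorite: 2780 kg/m³ × 1.315 m/s² × 9090 m = 3.323×10^7 Pa = 4820 psi

4820 psi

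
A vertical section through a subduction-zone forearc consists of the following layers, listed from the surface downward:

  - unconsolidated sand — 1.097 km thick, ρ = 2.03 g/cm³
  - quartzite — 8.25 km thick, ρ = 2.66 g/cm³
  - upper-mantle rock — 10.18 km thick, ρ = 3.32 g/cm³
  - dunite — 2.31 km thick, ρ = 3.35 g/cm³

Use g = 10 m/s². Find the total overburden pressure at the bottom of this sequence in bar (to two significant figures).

unconsolidated sand: 2030 kg/m³ × 10 m/s² × 1097 m = 2.227×10^7 Pa = 222.7 bar
quartzite: 2660 kg/m³ × 10 m/s² × 8250 m = 2.195×10^8 Pa = 2194 bar
upper-mantle rock: 3320 kg/m³ × 10 m/s² × 10180 m = 3.380×10^8 Pa = 3380 bar
dunite: 3350 kg/m³ × 10 m/s² × 2310 m = 7.739×10^7 Pa = 773.9 bar
Total = 222.7 + 2194 + 3380 + 773.9 = 6570.8 bar

6600 bar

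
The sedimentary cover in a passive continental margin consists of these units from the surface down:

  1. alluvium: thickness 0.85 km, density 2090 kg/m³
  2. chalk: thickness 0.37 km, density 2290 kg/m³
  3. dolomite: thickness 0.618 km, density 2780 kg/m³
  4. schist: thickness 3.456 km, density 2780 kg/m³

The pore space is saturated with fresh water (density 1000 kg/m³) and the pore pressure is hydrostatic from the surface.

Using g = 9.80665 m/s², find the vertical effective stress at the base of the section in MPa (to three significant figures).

84.9 MPa

Overburden (lithostatic) stress σ_v:
alluvium: 2090 kg/m³ × 9.80665 m/s² × 850 m = 1.742×10^7 Pa = 17.42 MPa
chalk: 2290 kg/m³ × 9.80665 m/s² × 370 m = 8.309×10^6 Pa = 8.309 MPa
dolomite: 2780 kg/m³ × 9.80665 m/s² × 618 m = 1.685×10^7 Pa = 16.85 MPa
schist: 2780 kg/m³ × 9.80665 m/s² × 3456 m = 9.422×10^7 Pa = 94.22 MPa
Total = 17.42 + 8.309 + 16.85 + 94.22 = 136.80 MPa
Pore pressure P_p = 1000 kg/m³ × 9.80665 m/s² × 5294 m = 5.192×10^7 Pa = 51.92 MPa
Effective stress σ' = σ_v − P_p = 136.8 − 51.92 = 84.882 MPa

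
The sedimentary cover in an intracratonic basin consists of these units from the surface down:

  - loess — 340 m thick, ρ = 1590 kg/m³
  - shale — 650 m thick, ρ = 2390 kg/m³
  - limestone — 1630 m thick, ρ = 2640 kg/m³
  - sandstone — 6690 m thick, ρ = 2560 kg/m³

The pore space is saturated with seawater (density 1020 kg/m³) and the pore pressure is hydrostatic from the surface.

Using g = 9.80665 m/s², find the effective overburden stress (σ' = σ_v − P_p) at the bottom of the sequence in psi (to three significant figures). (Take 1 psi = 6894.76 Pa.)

Overburden (lithostatic) stress σ_v:
loess: 1590 kg/m³ × 9.80665 m/s² × 340 m = 5.301×10^6 Pa = 5.301 MPa
shale: 2390 kg/m³ × 9.80665 m/s² × 650 m = 1.523×10^7 Pa = 15.23 MPa
limestone: 2640 kg/m³ × 9.80665 m/s² × 1630 m = 4.220×10^7 Pa = 42.20 MPa
sandstone: 2560 kg/m³ × 9.80665 m/s² × 6690 m = 1.680×10^8 Pa = 168.0 MPa
Total = 5.301 + 15.23 + 42.20 + 168.0 = 230.69 MPa
Pore pressure P_p = 1020 kg/m³ × 9.80665 m/s² × 9310 m = 9.313×10^7 Pa = 93.13 MPa
Effective stress σ' = σ_v − P_p = 230.7 − 93.13 = 137.56 MPa = 19952 psi

20000 psi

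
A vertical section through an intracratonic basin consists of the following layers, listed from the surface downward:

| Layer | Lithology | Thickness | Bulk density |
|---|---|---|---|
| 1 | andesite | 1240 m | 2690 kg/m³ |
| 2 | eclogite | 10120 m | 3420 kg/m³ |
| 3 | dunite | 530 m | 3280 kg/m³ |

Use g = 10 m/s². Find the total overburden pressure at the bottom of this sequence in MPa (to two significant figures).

andesite: 2690 kg/m³ × 10 m/s² × 1240 m = 3.336×10^7 Pa = 33.36 MPa
eclogite: 3420 kg/m³ × 10 m/s² × 10120 m = 3.461×10^8 Pa = 346.1 MPa
dunite: 3280 kg/m³ × 10 m/s² × 530 m = 1.738×10^7 Pa = 17.38 MPa
Total = 33.36 + 346.1 + 17.38 = 396.84 MPa

400 MPa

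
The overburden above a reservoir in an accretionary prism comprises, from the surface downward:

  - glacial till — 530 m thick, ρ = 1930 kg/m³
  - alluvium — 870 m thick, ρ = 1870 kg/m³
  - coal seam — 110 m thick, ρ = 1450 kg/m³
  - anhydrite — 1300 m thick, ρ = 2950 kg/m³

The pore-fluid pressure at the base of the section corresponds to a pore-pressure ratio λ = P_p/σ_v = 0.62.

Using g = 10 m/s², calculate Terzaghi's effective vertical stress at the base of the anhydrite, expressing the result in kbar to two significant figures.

0.25 kbar

Overburden (lithostatic) stress σ_v:
glacial till: 1930 kg/m³ × 10 m/s² × 530 m = 1.023×10^7 Pa = 10.23 MPa
alluvium: 1870 kg/m³ × 10 m/s² × 870 m = 1.627×10^7 Pa = 16.27 MPa
coal seam: 1450 kg/m³ × 10 m/s² × 110 m = 1.595×10^6 Pa = 1.595 MPa
anhydrite: 2950 kg/m³ × 10 m/s² × 1300 m = 3.835×10^7 Pa = 38.35 MPa
Total = 10.23 + 16.27 + 1.595 + 38.35 = 66.443 MPa
Pore pressure P_p = λ·σ_v = 0.62 × 66.44 MPa = 41.19 MPa
Effective stress σ' = σ_v − P_p = 66.44 − 41.19 = 25.248 MPa = 0.25248 kbar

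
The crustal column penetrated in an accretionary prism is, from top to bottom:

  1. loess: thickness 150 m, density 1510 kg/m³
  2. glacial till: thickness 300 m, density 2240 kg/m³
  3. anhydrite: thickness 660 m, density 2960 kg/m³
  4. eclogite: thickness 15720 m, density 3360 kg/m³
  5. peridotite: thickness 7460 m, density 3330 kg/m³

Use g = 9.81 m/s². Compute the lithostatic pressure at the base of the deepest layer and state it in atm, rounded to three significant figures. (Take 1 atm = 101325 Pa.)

7800 atm

loess: 1510 kg/m³ × 9.81 m/s² × 150 m = 2.222×10^6 Pa = 21.93 atm
glacial till: 2240 kg/m³ × 9.81 m/s² × 300 m = 6.592×10^6 Pa = 65.06 atm
anhydrite: 2960 kg/m³ × 9.81 m/s² × 660 m = 1.916×10^7 Pa = 189.1 atm
eclogite: 3360 kg/m³ × 9.81 m/s² × 15720 m = 5.182×10^8 Pa = 5114 atm
peridotite: 3330 kg/m³ × 9.81 m/s² × 7460 m = 2.437×10^8 Pa = 2405 atm
Total = 21.93 + 65.06 + 189.1 + 5114 + 2405 = 7795.1 atm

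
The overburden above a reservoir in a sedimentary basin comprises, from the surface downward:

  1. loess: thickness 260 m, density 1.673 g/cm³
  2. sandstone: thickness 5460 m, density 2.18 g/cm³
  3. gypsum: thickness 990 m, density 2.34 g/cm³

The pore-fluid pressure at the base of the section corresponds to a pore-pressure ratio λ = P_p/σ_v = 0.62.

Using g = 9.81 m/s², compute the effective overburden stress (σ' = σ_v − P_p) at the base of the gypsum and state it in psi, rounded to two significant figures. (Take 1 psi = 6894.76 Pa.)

7900 psi

Overburden (lithostatic) stress σ_v:
loess: 1673 kg/m³ × 9.81 m/s² × 260 m = 4.267×10^6 Pa = 4.267 MPa
sandstone: 2180 kg/m³ × 9.81 m/s² × 5460 m = 1.168×10^8 Pa = 116.8 MPa
gypsum: 2340 kg/m³ × 9.81 m/s² × 990 m = 2.273×10^7 Pa = 22.73 MPa
Total = 4.267 + 116.8 + 22.73 = 143.76 MPa
Pore pressure P_p = λ·σ_v = 0.62 × 143.8 MPa = 89.13 MPa
Effective stress σ' = σ_v − P_p = 143.8 − 89.13 = 54.629 MPa = 7923.2 psi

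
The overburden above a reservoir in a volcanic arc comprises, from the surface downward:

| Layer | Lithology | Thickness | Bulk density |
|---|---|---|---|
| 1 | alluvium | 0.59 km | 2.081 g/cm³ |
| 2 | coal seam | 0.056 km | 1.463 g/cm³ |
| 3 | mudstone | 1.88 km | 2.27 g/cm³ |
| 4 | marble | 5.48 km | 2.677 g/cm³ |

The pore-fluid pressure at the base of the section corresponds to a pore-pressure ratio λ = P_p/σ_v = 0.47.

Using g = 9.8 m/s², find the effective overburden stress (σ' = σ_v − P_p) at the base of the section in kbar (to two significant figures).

1.1 kbar

Overburden (lithostatic) stress σ_v:
alluvium: 2081 kg/m³ × 9.8 m/s² × 590 m = 1.203×10^7 Pa = 12.03 MPa
coal seam: 1463 kg/m³ × 9.8 m/s² × 56 m = 8.029×10^5 Pa = 0.8029 MPa
mudstone: 2270 kg/m³ × 9.8 m/s² × 1880 m = 4.182×10^7 Pa = 41.82 MPa
marble: 2677 kg/m³ × 9.8 m/s² × 5480 m = 1.438×10^8 Pa = 143.8 MPa
Total = 12.03 + 0.8029 + 41.82 + 143.8 = 198.42 MPa
Pore pressure P_p = λ·σ_v = 0.47 × 198.4 MPa = 93.26 MPa
Effective stress σ' = σ_v − P_p = 198.4 − 93.26 = 105.16 MPa = 1.0516 kbar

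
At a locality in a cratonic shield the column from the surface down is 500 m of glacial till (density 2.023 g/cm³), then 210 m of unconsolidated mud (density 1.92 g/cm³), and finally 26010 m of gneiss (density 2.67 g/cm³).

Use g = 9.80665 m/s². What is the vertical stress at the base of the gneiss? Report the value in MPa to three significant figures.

695 MPa

glacial till: 2023 kg/m³ × 9.80665 m/s² × 500 m = 9.919×10^6 Pa = 9.919 MPa
unconsolidated mud: 1920 kg/m³ × 9.80665 m/s² × 210 m = 3.954×10^6 Pa = 3.954 MPa
gneiss: 2670 kg/m³ × 9.80665 m/s² × 26010 m = 6.810×10^8 Pa = 681.0 MPa
Total = 9.919 + 3.954 + 681.0 = 694.91 MPa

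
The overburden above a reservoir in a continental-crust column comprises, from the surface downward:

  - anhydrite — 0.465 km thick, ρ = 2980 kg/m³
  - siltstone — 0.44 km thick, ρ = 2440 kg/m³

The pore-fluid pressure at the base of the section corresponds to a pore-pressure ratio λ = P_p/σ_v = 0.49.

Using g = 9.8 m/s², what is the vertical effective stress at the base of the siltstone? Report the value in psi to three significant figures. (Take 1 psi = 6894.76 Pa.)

1780 psi

Overburden (lithostatic) stress σ_v:
anhydrite: 2980 kg/m³ × 9.8 m/s² × 465 m = 1.358×10^7 Pa = 13.58 MPa
siltstone: 2440 kg/m³ × 9.8 m/s² × 440 m = 1.052×10^7 Pa = 10.52 MPa
Total = 13.58 + 10.52 = 24.101 MPa
Pore pressure P_p = λ·σ_v = 0.49 × 24.10 MPa = 11.81 MPa
Effective stress σ' = σ_v − P_p = 24.10 − 11.81 = 12.292 MPa = 1782.7 psi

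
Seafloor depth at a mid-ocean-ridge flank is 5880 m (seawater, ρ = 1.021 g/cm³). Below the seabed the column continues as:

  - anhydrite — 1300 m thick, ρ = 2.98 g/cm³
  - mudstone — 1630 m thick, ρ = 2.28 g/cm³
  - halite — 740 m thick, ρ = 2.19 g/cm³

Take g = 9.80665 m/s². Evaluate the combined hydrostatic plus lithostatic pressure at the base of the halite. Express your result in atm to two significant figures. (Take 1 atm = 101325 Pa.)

1500 atm

seawater: 1021 kg/m³ × 9.80665 m/s² × 5880 m = 5.887×10^7 Pa = 581.0 atm
anhydrite: 2980 kg/m³ × 9.80665 m/s² × 1300 m = 3.799×10^7 Pa = 374.9 atm
mudstone: 2280 kg/m³ × 9.80665 m/s² × 1630 m = 3.645×10^7 Pa = 359.7 atm
halite: 2190 kg/m³ × 9.80665 m/s² × 740 m = 1.589×10^7 Pa = 156.8 atm
Total = 581.0 + 374.9 + 359.7 + 156.8 = 1472.5 atm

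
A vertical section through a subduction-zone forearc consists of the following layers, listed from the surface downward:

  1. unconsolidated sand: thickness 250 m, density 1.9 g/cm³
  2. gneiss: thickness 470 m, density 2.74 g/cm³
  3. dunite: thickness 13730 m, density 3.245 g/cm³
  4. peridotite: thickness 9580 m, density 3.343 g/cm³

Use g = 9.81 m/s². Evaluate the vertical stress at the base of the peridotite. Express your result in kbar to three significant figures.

7.69 kbar

unconsolidated sand: 1900 kg/m³ × 9.81 m/s² × 250 m = 4.660×10^6 Pa = 0.04660 kbar
gneiss: 2740 kg/m³ × 9.81 m/s² × 470 m = 1.263×10^7 Pa = 0.1263 kbar
dunite: 3245 kg/m³ × 9.81 m/s² × 13730 m = 4.371×10^8 Pa = 4.371 kbar
peridotite: 3343 kg/m³ × 9.81 m/s² × 9580 m = 3.142×10^8 Pa = 3.142 kbar
Total = 0.04660 + 0.1263 + 4.371 + 3.142 = 7.6854 kbar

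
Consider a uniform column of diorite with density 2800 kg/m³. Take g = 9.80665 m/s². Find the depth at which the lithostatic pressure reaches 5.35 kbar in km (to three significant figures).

19.5 km

h = P/(ρg) = 5.35 kbar / (2800 kg/m³ × 9.80665 m/s²) = 5.350×10^8 Pa / 27459 Pa/m = 19484 m
= 19.484 km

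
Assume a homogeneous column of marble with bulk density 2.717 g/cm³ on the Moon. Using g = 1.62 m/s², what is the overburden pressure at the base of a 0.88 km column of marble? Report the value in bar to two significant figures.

39 bar

marble: 2717 kg/m³ × 1.62 m/s² × 880 m = 3.873×10^6 Pa = 38.73 bar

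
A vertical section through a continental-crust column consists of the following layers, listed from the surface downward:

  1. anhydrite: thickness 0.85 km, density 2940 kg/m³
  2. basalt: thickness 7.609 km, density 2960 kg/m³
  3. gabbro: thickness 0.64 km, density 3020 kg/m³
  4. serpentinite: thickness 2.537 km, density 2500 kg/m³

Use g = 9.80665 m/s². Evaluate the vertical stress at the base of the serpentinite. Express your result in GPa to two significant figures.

0.33 GPa

anhydrite: 2940 kg/m³ × 9.80665 m/s² × 850 m = 2.451×10^7 Pa = 0.02451 GPa
basalt: 2960 kg/m³ × 9.80665 m/s² × 7609 m = 2.209×10^8 Pa = 0.2209 GPa
gabbro: 3020 kg/m³ × 9.80665 m/s² × 640 m = 1.895×10^7 Pa = 0.01895 GPa
serpentinite: 2500 kg/m³ × 9.80665 m/s² × 2537 m = 6.220×10^7 Pa = 0.06220 GPa
Total = 0.02451 + 0.2209 + 0.01895 + 0.06220 = 0.32653 GPa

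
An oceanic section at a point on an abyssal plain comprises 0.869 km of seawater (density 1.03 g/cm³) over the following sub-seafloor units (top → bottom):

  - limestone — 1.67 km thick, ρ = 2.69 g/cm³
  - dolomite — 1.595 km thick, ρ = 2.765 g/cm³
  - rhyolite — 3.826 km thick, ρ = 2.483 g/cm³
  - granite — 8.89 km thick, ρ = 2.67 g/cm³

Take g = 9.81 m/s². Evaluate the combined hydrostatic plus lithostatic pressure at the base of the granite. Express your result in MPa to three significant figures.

seawater: 1030 kg/m³ × 9.81 m/s² × 869 m = 8.781×10^6 Pa = 8.781 MPa
limestone: 2690 kg/m³ × 9.81 m/s² × 1670 m = 4.407×10^7 Pa = 44.07 MPa
dolomite: 2765 kg/m³ × 9.81 m/s² × 1595 m = 4.326×10^7 Pa = 43.26 MPa
rhyolite: 2483 kg/m³ × 9.81 m/s² × 3826 m = 9.319×10^7 Pa = 93.19 MPa
granite: 2670 kg/m³ × 9.81 m/s² × 8890 m = 2.329×10^8 Pa = 232.9 MPa
Total = 8.781 + 44.07 + 43.26 + 93.19 + 232.9 = 422.16 MPa

422 MPa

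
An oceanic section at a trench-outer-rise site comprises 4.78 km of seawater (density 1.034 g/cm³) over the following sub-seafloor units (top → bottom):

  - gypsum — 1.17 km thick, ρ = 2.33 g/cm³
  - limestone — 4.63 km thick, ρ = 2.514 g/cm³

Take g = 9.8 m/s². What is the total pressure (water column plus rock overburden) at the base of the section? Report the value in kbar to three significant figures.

seawater: 1034 kg/m³ × 9.8 m/s² × 4780 m = 4.844×10^7 Pa = 0.4844 kbar
gypsum: 2330 kg/m³ × 9.8 m/s² × 1170 m = 2.672×10^7 Pa = 0.2672 kbar
limestone: 2514 kg/m³ × 9.8 m/s² × 4630 m = 1.141×10^8 Pa = 1.141 kbar
Total = 0.4844 + 0.2672 + 1.141 = 1.8922 kbar

1.89 kbar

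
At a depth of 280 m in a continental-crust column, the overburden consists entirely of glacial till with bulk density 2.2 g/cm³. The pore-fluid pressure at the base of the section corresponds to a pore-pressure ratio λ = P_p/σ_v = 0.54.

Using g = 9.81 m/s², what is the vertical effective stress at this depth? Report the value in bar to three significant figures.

Overburden (lithostatic) stress σ_v:
glacial till: 2200 kg/m³ × 9.81 m/s² × 280 m = 6.043×10^6 Pa = 6.043 MPa
Pore pressure P_p = λ·σ_v = 0.54 × 6.043 MPa = 3.263 MPa
Effective stress σ' = σ_v − P_p = 6.043 − 3.263 = 2.7798 MPa = 27.798 bar

27.8 bar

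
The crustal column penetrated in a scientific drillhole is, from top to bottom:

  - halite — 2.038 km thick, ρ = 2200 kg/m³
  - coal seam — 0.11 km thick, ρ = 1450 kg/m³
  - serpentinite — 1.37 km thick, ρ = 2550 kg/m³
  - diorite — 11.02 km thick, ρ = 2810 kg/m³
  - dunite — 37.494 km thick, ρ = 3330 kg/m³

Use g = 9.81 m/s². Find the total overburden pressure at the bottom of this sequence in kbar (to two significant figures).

16 kbar

halite: 2200 kg/m³ × 9.81 m/s² × 2038 m = 4.398×10^7 Pa = 0.4398 kbar
coal seam: 1450 kg/m³ × 9.81 m/s² × 110 m = 1.565×10^6 Pa = 0.01565 kbar
serpentinite: 2550 kg/m³ × 9.81 m/s² × 1370 m = 3.427×10^7 Pa = 0.3427 kbar
diorite: 2810 kg/m³ × 9.81 m/s² × 11020 m = 3.038×10^8 Pa = 3.038 kbar
dunite: 3330 kg/m³ × 9.81 m/s² × 37494 m = 1.225×10^9 Pa = 12.25 kbar
Total = 0.4398 + 0.01565 + 0.3427 + 3.038 + 12.25 = 16.084 kbar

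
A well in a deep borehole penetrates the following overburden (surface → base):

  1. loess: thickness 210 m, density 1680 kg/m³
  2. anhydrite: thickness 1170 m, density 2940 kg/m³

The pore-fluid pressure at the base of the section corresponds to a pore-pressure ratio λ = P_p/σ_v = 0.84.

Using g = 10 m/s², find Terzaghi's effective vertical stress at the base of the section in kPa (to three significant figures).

Overburden (lithostatic) stress σ_v:
loess: 1680 kg/m³ × 10 m/s² × 210 m = 3.528×10^6 Pa = 3.528 MPa
anhydrite: 2940 kg/m³ × 10 m/s² × 1170 m = 3.440×10^7 Pa = 34.40 MPa
Total = 3.528 + 34.40 = 37.926 MPa
Pore pressure P_p = λ·σ_v = 0.84 × 37.93 MPa = 31.86 MPa
Effective stress σ' = σ_v − P_p = 37.93 − 31.86 = 6.0682 MPa = 6068.2 kPa

6070 kPa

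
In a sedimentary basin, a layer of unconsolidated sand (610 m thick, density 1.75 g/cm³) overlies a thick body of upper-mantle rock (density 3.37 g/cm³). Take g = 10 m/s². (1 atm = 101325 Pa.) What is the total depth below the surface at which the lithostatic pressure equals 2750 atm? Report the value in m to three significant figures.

8560 m

Pressure at base of upper layers: 1750×10×610 = 1.067×10^7 Pa = 105.4 atm
Remaining pressure to be supplied by upper-mantle rock: 2.786×10^8 − 1.067×10^7 = 2.680×10^8 Pa
Additional depth in upper-mantle rock = 2.680×10^8 Pa / (3370 kg/m³ × 10 m/s²) = 7951.6 m
Total depth = 610 m + 7951.6 m = 8561.6 m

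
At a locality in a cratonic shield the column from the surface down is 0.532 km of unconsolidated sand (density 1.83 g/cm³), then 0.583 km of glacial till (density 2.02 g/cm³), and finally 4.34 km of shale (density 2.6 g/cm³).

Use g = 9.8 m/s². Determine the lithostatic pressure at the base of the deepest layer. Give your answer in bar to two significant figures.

1300 bar

unconsolidated sand: 1830 kg/m³ × 9.8 m/s² × 532 m = 9.541×10^6 Pa = 95.41 bar
glacial till: 2020 kg/m³ × 9.8 m/s² × 583 m = 1.154×10^7 Pa = 115.4 bar
shale: 2600 kg/m³ × 9.8 m/s² × 4340 m = 1.106×10^8 Pa = 1106 bar
Total = 95.41 + 115.4 + 1106 = 1316.7 bar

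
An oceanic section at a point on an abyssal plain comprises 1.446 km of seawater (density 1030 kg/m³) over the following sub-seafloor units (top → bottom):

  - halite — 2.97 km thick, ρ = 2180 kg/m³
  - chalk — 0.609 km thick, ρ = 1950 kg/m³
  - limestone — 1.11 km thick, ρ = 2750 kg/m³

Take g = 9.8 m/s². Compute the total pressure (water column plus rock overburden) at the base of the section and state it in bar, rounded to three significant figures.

1200 bar

seawater: 1030 kg/m³ × 9.8 m/s² × 1446 m = 1.460×10^7 Pa = 146.0 bar
halite: 2180 kg/m³ × 9.8 m/s² × 2970 m = 6.345×10^7 Pa = 634.5 bar
chalk: 1950 kg/m³ × 9.8 m/s² × 609 m = 1.164×10^7 Pa = 116.4 bar
limestone: 2750 kg/m³ × 9.8 m/s² × 1110 m = 2.991×10^7 Pa = 299.1 bar
Total = 146.0 + 634.5 + 116.4 + 299.1 = 1196.0 bar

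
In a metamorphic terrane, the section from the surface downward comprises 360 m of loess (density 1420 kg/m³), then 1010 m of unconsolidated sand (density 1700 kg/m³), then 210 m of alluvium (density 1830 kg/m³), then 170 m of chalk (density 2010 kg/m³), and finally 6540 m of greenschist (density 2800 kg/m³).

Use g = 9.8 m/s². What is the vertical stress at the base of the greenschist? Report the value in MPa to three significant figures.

loess: 1420 kg/m³ × 9.8 m/s² × 360 m = 5.010×10^6 Pa = 5.010 MPa
unconsolidated sand: 1700 kg/m³ × 9.8 m/s² × 1010 m = 1.683×10^7 Pa = 16.83 MPa
alluvium: 1830 kg/m³ × 9.8 m/s² × 210 m = 3.766×10^6 Pa = 3.766 MPa
chalk: 2010 kg/m³ × 9.8 m/s² × 170 m = 3.349×10^6 Pa = 3.349 MPa
greenschist: 2800 kg/m³ × 9.8 m/s² × 6540 m = 1.795×10^8 Pa = 179.5 MPa
Total = 5.010 + 16.83 + 3.766 + 3.349 + 179.5 = 208.41 MPa

208 MPa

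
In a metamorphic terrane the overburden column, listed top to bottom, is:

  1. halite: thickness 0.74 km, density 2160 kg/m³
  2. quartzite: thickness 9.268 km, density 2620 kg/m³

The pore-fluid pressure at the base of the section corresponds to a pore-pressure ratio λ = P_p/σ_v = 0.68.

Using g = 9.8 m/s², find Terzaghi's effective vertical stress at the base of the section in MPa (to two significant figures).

Overburden (lithostatic) stress σ_v:
halite: 2160 kg/m³ × 9.8 m/s² × 740 m = 1.566×10^7 Pa = 15.66 MPa
quartzite: 2620 kg/m³ × 9.8 m/s² × 9268 m = 2.380×10^8 Pa = 238.0 MPa
Total = 15.66 + 238.0 = 253.63 MPa
Pore pressure P_p = λ·σ_v = 0.68 × 253.6 MPa = 172.5 MPa
Effective stress σ' = σ_v − P_p = 253.6 − 172.5 = 81.161 MPa

81 MPa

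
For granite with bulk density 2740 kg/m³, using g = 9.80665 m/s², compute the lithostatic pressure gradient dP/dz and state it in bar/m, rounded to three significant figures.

0.269 bar/m

dP/dz = ρg = 2740 kg/m³ × 9.80665 m/s² = 26870 Pa/m
= 26870 Pa/m × (1 bar/m / 1.0000×10^5 Pa/m) = 0.26870 bar/m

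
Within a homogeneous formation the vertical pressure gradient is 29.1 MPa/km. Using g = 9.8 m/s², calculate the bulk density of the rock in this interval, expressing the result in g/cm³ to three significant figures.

ρ = (dP/dz)/g = 29.1 MPa/km / 9.8 m/s² = 29100 Pa/m / 9.8 m/s² = 2969.4 kg/m³
= 2.969 g/cm³

2.97 g/cm³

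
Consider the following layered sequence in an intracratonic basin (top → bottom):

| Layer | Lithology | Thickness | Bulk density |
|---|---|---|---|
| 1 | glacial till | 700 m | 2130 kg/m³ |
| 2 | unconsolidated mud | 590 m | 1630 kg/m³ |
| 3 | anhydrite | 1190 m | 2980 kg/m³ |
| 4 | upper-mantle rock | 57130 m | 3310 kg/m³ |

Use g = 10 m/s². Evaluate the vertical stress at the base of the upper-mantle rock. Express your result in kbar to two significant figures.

glacial till: 2130 kg/m³ × 10 m/s² × 700 m = 1.491×10^7 Pa = 0.1491 kbar
unconsolidated mud: 1630 kg/m³ × 10 m/s² × 590 m = 9.617×10^6 Pa = 0.09617 kbar
anhydrite: 2980 kg/m³ × 10 m/s² × 1190 m = 3.546×10^7 Pa = 0.3546 kbar
upper-mantle rock: 3310 kg/m³ × 10 m/s² × 57130 m = 1.891×10^9 Pa = 18.91 kbar
Total = 0.1491 + 0.09617 + 0.3546 + 18.91 = 19.510 kbar

20 kbar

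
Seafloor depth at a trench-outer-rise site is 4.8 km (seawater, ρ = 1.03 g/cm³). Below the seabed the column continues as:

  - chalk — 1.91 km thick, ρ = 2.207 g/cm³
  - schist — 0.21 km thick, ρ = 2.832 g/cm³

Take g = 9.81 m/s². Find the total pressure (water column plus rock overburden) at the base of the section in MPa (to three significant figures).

95.7 MPa

seawater: 1030 kg/m³ × 9.81 m/s² × 4800 m = 4.850×10^7 Pa = 48.50 MPa
chalk: 2207 kg/m³ × 9.81 m/s² × 1910 m = 4.135×10^7 Pa = 41.35 MPa
schist: 2832 kg/m³ × 9.81 m/s² × 210 m = 5.834×10^6 Pa = 5.834 MPa
Total = 48.50 + 41.35 + 5.834 = 95.688 MPa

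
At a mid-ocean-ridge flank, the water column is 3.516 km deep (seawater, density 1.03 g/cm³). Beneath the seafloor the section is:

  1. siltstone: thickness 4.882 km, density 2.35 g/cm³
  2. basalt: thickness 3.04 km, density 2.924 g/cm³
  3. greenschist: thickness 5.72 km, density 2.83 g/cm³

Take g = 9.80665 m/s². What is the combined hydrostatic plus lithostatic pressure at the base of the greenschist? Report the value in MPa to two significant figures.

seawater: 1030 kg/m³ × 9.80665 m/s² × 3516 m = 3.551×10^7 Pa = 35.51 MPa
siltstone: 2350 kg/m³ × 9.80665 m/s² × 4882 m = 1.125×10^8 Pa = 112.5 MPa
basalt: 2924 kg/m³ × 9.80665 m/s² × 3040 m = 8.717×10^7 Pa = 87.17 MPa
greenschist: 2830 kg/m³ × 9.80665 m/s² × 5720 m = 1.587×10^8 Pa = 158.7 MPa
Total = 35.51 + 112.5 + 87.17 + 158.7 = 393.94 MPa

390 MPa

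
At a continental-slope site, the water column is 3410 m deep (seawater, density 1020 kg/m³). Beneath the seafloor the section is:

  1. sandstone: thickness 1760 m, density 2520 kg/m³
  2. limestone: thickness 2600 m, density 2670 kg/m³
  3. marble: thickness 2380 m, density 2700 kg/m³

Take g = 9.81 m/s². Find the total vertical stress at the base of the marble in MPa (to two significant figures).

seawater: 1020 kg/m³ × 9.81 m/s² × 3410 m = 3.412×10^7 Pa = 34.12 MPa
sandstone: 2520 kg/m³ × 9.81 m/s² × 1760 m = 4.351×10^7 Pa = 43.51 MPa
limestone: 2670 kg/m³ × 9.81 m/s² × 2600 m = 6.810×10^7 Pa = 68.10 MPa
marble: 2700 kg/m³ × 9.81 m/s² × 2380 m = 6.304×10^7 Pa = 63.04 MPa
Total = 34.12 + 43.51 + 68.10 + 63.04 = 208.77 MPa

210 MPa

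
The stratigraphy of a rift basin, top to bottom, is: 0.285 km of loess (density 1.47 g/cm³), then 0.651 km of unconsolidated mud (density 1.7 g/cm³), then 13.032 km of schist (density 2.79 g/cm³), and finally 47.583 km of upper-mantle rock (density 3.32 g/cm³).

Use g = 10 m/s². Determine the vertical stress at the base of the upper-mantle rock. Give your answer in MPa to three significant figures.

loess: 1470 kg/m³ × 10 m/s² × 285 m = 4.189×10^6 Pa = 4.189 MPa
unconsolidated mud: 1700 kg/m³ × 10 m/s² × 651 m = 1.107×10^7 Pa = 11.07 MPa
schist: 2790 kg/m³ × 10 m/s² × 13032 m = 3.636×10^8 Pa = 363.6 MPa
upper-mantle rock: 3320 kg/m³ × 10 m/s² × 47583 m = 1.580×10^9 Pa = 1580 MPa
Total = 4.189 + 11.07 + 363.6 + 1580 = 1958.6 MPa

1960 MPa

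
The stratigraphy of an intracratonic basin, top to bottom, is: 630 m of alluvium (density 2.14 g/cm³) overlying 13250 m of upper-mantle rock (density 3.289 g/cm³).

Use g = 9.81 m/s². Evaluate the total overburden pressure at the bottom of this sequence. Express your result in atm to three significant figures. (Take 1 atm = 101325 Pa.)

4350 atm

alluvium: 2140 kg/m³ × 9.81 m/s² × 630 m = 1.323×10^7 Pa = 130.5 atm
upper-mantle rock: 3289 kg/m³ × 9.81 m/s² × 13250 m = 4.275×10^8 Pa = 4219 atm
Total = 130.5 + 4219 = 4349.7 atm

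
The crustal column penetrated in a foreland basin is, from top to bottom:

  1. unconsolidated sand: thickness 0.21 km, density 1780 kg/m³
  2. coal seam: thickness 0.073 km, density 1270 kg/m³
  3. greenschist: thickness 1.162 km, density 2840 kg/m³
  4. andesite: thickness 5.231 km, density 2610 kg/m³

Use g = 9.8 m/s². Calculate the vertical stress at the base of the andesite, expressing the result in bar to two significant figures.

unconsolidated sand: 1780 kg/m³ × 9.8 m/s² × 210 m = 3.663×10^6 Pa = 36.63 bar
coal seam: 1270 kg/m³ × 9.8 m/s² × 73 m = 9.086×10^5 Pa = 9.086 bar
greenschist: 2840 kg/m³ × 9.8 m/s² × 1162 m = 3.234×10^7 Pa = 323.4 bar
andesite: 2610 kg/m³ × 9.8 m/s² × 5231 m = 1.338×10^8 Pa = 1338 bar
Total = 36.63 + 9.086 + 323.4 + 1338 = 1707.1 bar

1700 bar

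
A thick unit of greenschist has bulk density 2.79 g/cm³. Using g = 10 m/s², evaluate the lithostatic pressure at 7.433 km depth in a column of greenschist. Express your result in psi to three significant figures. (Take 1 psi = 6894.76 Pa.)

greenschist: 2790 kg/m³ × 10 m/s² × 7433 m = 2.074×10^8 Pa = 30078 psi

30100 psi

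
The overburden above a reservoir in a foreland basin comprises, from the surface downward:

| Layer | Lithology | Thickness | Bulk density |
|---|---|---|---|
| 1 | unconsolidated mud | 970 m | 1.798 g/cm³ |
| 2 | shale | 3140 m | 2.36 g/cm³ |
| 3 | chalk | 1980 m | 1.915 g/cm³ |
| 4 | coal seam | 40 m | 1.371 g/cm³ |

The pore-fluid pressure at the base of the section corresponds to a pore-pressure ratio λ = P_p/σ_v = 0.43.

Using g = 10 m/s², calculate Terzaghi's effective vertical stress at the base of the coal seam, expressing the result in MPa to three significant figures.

Overburden (lithostatic) stress σ_v:
unconsolidated mud: 1798 kg/m³ × 10 m/s² × 970 m = 1.744×10^7 Pa = 17.44 MPa
shale: 2360 kg/m³ × 10 m/s² × 3140 m = 7.410×10^7 Pa = 74.10 MPa
chalk: 1915 kg/m³ × 10 m/s² × 1980 m = 3.792×10^7 Pa = 37.92 MPa
coal seam: 1371 kg/m³ × 10 m/s² × 40 m = 5.484×10^5 Pa = 0.5484 MPa
Total = 17.44 + 74.10 + 37.92 + 0.5484 = 130.01 MPa
Pore pressure P_p = λ·σ_v = 0.43 × 130.0 MPa = 55.90 MPa
Effective stress σ' = σ_v − P_p = 130.0 − 55.90 = 74.106 MPa

74.1 MPa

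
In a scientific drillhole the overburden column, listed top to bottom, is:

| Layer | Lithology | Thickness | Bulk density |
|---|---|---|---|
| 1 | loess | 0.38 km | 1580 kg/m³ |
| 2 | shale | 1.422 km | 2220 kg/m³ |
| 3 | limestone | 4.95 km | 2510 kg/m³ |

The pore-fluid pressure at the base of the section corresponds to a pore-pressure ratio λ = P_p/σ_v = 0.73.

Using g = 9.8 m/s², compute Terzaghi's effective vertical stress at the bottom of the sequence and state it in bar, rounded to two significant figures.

430 bar

Overburden (lithostatic) stress σ_v:
loess: 1580 kg/m³ × 9.8 m/s² × 380 m = 5.884×10^6 Pa = 5.884 MPa
shale: 2220 kg/m³ × 9.8 m/s² × 1422 m = 3.094×10^7 Pa = 30.94 MPa
limestone: 2510 kg/m³ × 9.8 m/s² × 4950 m = 1.218×10^8 Pa = 121.8 MPa
Total = 5.884 + 30.94 + 121.8 = 158.58 MPa
Pore pressure P_p = λ·σ_v = 0.73 × 158.6 MPa = 115.8 MPa
Effective stress σ' = σ_v − P_p = 158.6 − 115.8 = 42.817 MPa = 428.17 bar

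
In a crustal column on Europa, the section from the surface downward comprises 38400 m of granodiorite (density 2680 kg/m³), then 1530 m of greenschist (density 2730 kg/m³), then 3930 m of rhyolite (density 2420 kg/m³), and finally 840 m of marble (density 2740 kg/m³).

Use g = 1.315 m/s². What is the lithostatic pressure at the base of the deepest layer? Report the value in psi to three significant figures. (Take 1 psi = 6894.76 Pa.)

granodiorite: 2680 kg/m³ × 1.315 m/s² × 38400 m = 1.353×10^8 Pa = 19628 psi
greenschist: 2730 kg/m³ × 1.315 m/s² × 1530 m = 5.493×10^6 Pa = 796.6 psi
rhyolite: 2420 kg/m³ × 1.315 m/s² × 3930 m = 1.251×10^7 Pa = 1814 psi
marble: 2740 kg/m³ × 1.315 m/s² × 840 m = 3.027×10^6 Pa = 439.0 psi
Total = 19628 + 796.6 + 1814 + 439.0 = 22677 psi

22700 psi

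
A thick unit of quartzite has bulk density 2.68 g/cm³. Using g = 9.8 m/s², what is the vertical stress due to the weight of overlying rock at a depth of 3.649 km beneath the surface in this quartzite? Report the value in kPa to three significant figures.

95800 kPa

quartzite: 2680 kg/m³ × 9.8 m/s² × 3649 m = 9.584×10^7 Pa = 95837 kPa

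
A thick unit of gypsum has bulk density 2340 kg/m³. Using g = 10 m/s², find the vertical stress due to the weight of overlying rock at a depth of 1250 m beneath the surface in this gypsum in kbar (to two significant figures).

0.29 kbar

gypsum: 2340 kg/m³ × 10 m/s² × 1250 m = 2.925×10^7 Pa = 0.2925 kbar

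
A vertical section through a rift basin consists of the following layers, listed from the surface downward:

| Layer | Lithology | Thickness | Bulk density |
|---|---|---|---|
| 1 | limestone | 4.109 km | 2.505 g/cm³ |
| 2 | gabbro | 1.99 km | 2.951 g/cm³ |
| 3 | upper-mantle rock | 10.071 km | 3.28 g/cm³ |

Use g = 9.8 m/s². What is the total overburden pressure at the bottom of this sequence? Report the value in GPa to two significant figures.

limestone: 2505 kg/m³ × 9.8 m/s² × 4109 m = 1.009×10^8 Pa = 0.1009 GPa
gabbro: 2951 kg/m³ × 9.8 m/s² × 1990 m = 5.755×10^7 Pa = 0.05755 GPa
upper-mantle rock: 3280 kg/m³ × 9.8 m/s² × 10071 m = 3.237×10^8 Pa = 0.3237 GPa
Total = 0.1009 + 0.05755 + 0.3237 = 0.48214 GPa

0.48 GPa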